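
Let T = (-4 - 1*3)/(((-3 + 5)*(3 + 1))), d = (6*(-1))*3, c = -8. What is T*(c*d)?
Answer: -126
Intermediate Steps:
d = -18 (d = -6*3 = -18)
T = -7/8 (T = (-4 - 3)/((2*4)) = -7/8 ≈ -0.87500)
T*(c*d) = -(-7)*(-18) = -7/8*144 = -126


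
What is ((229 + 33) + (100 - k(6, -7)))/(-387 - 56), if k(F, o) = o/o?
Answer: -361/443 ≈ -0.81490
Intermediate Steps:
k(F, o) = 1
((229 + 33) + (100 - k(6, -7)))/(-387 - 56) = ((229 + 33) + (100 - 1*1))/(-387 - 56) = (262 + (100 - 1))/(-443) = (262 + 99)*(-1/443) = 361*(-1/443) = -361/443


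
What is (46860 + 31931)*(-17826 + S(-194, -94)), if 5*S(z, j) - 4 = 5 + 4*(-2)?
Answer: -7022563039/5 ≈ -1.4045e+9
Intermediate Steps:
S(z, j) = 1/5 (S(z, j) = 4/5 + (5 + 4*(-2))/5 = 4/5 + (5 - 8)/5 = 4/5 + (1/5)*(-3) = 4/5 - 3/5 = 1/5)
(46860 + 31931)*(-17826 + S(-194, -94)) = (46860 + 31931)*(-17826 + 1/5) = 78791*(-89129/5) = -7022563039/5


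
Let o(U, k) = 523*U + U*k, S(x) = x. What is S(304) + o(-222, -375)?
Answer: -32552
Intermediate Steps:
S(304) + o(-222, -375) = 304 - 222*(523 - 375) = 304 - 222*148 = 304 - 32856 = -32552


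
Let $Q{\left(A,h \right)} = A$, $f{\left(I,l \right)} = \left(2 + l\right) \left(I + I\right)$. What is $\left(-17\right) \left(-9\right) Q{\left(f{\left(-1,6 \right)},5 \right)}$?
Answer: $-2448$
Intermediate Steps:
$f{\left(I,l \right)} = 2 I \left(2 + l\right)$ ($f{\left(I,l \right)} = \left(2 + l\right) 2 I = 2 I \left(2 + l\right)$)
$\left(-17\right) \left(-9\right) Q{\left(f{\left(-1,6 \right)},5 \right)} = \left(-17\right) \left(-9\right) 2 \left(-1\right) \left(2 + 6\right) = 153 \cdot 2 \left(-1\right) 8 = 153 \left(-16\right) = -2448$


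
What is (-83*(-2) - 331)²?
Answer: 27225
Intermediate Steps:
(-83*(-2) - 331)² = (166 - 331)² = (-165)² = 27225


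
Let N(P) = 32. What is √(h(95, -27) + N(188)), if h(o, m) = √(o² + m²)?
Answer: √(32 + √9754) ≈ 11.435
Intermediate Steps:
h(o, m) = √(m² + o²)
√(h(95, -27) + N(188)) = √(√((-27)² + 95²) + 32) = √(√(729 + 9025) + 32) = √(√9754 + 32) = √(32 + √9754)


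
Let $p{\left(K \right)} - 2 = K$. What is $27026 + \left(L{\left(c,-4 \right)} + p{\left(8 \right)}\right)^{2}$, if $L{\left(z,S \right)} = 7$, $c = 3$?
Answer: $27315$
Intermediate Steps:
$p{\left(K \right)} = 2 + K$
$27026 + \left(L{\left(c,-4 \right)} + p{\left(8 \right)}\right)^{2} = 27026 + \left(7 + \left(2 + 8\right)\right)^{2} = 27026 + \left(7 + 10\right)^{2} = 27026 + 17^{2} = 27026 + 289 = 27315$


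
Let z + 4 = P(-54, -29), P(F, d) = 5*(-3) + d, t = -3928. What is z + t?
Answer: -3976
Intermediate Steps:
P(F, d) = -15 + d
z = -48 (z = -4 + (-15 - 29) = -4 - 44 = -48)
z + t = -48 - 3928 = -3976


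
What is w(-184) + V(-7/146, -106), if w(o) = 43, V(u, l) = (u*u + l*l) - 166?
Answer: 236884757/21316 ≈ 11113.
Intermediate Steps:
V(u, l) = -166 + l² + u² (V(u, l) = (u² + l²) - 166 = (l² + u²) - 166 = -166 + l² + u²)
w(-184) + V(-7/146, -106) = 43 + (-166 + (-106)² + (-7/146)²) = 43 + (-166 + 11236 + (-7*1/146)²) = 43 + (-166 + 11236 + (-7/146)²) = 43 + (-166 + 11236 + 49/21316) = 43 + 235968169/21316 = 236884757/21316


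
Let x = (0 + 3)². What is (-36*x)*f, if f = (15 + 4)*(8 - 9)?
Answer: 6156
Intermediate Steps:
x = 9 (x = 3² = 9)
f = -19 (f = 19*(-1) = -19)
(-36*x)*f = -36*9*(-19) = -324*(-19) = 6156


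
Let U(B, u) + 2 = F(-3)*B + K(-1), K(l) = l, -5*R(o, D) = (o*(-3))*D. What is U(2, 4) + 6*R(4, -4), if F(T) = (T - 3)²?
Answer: 57/5 ≈ 11.400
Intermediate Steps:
F(T) = (-3 + T)²
R(o, D) = 3*D*o/5 (R(o, D) = -o*(-3)*D/5 = -(-3*o)*D/5 = -(-3)*D*o/5 = 3*D*o/5)
U(B, u) = -3 + 36*B (U(B, u) = -2 + ((-3 - 3)²*B - 1) = -2 + ((-6)²*B - 1) = -2 + (36*B - 1) = -2 + (-1 + 36*B) = -3 + 36*B)
U(2, 4) + 6*R(4, -4) = (-3 + 36*2) + 6*((⅗)*(-4)*4) = (-3 + 72) + 6*(-48/5) = 69 - 288/5 = 57/5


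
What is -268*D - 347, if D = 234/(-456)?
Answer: -3980/19 ≈ -209.47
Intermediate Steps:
D = -39/76 (D = 234*(-1/456) = -39/76 ≈ -0.51316)
-268*D - 347 = -268*(-39/76) - 347 = 2613/19 - 347 = -3980/19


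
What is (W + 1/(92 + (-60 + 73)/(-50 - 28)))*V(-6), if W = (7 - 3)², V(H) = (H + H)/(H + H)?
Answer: 8822/551 ≈ 16.011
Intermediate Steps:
V(H) = 1 (V(H) = (2*H)/((2*H)) = (2*H)*(1/(2*H)) = 1)
W = 16 (W = 4² = 16)
(W + 1/(92 + (-60 + 73)/(-50 - 28)))*V(-6) = (16 + 1/(92 + (-60 + 73)/(-50 - 28)))*1 = (16 + 1/(92 + 13/(-78)))*1 = (16 + 1/(92 + 13*(-1/78)))*1 = (16 + 1/(92 - ⅙))*1 = (16 + 1/(551/6))*1 = (16 + 6/551)*1 = (8822/551)*1 = 8822/551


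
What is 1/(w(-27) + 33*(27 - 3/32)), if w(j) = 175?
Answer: 32/34013 ≈ 0.00094082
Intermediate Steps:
1/(w(-27) + 33*(27 - 3/32)) = 1/(175 + 33*(27 - 3/32)) = 1/(175 + 33*(861/32)) = 1/(175 + 28413/32) = 1/(34013/32) = 32/34013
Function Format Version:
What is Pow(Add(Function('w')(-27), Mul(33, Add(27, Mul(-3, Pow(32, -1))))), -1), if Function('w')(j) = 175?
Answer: Rational(32, 34013) ≈ 0.00094082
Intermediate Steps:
Pow(Add(Function('w')(-27), Mul(33, Add(27, Mul(-3, Pow(32, -1))))), -1) = Pow(Add(175, Mul(33, Add(27, Mul(-3, Pow(32, -1))))), -1) = Pow(Add(175, Mul(33, Add(27, Mul(-3, Rational(1, 32))))), -1) = Pow(Add(175, Mul(33, Add(27, Rational(-3, 32)))), -1) = Pow(Add(175, Mul(33, Rational(861, 32))), -1) = Pow(Add(175, Rational(28413, 32)), -1) = Pow(Rational(34013, 32), -1) = Rational(32, 34013)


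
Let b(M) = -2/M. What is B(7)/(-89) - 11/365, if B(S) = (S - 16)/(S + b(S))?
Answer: -23018/1526795 ≈ -0.015076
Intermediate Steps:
B(S) = (-16 + S)/(S - 2/S) (B(S) = (S - 16)/(S - 2/S) = (-16 + S)/(S - 2/S))
B(7)/(-89) - 11/365 = (7*(-16 + 7)/(-2 + 7²))/(-89) - 11/365 = (7*(-9)/(-2 + 49))*(-1/89) - 11*1/365 = (7*(-9)/47)*(-1/89) - 11/365 = (7*(1/47)*(-9))*(-1/89) - 11/365 = -63/47*(-1/89) - 11/365 = 63/4183 - 11/365 = -23018/1526795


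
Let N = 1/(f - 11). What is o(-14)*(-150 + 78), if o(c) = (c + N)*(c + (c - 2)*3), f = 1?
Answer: -314712/5 ≈ -62942.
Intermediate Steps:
N = -⅒ (N = 1/(1 - 11) = 1/(-10) = -⅒ ≈ -0.10000)
o(c) = (-6 + 4*c)*(-⅒ + c) (o(c) = (c - ⅒)*(c + (c - 2)*3) = (-⅒ + c)*(c + (-2 + c)*3) = (-⅒ + c)*(c + (-6 + 3*c)) = (-⅒ + c)*(-6 + 4*c) = (-6 + 4*c)*(-⅒ + c))
o(-14)*(-150 + 78) = (⅗ + 4*(-14)² - 32/5*(-14))*(-150 + 78) = (⅗ + 4*196 + 448/5)*(-72) = (⅗ + 784 + 448/5)*(-72) = (4371/5)*(-72) = -314712/5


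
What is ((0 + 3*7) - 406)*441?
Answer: -169785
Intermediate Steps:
((0 + 3*7) - 406)*441 = ((0 + 21) - 406)*441 = (21 - 406)*441 = -385*441 = -169785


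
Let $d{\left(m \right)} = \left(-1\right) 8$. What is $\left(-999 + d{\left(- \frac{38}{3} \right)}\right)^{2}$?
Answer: $1014049$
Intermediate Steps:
$d{\left(m \right)} = -8$
$\left(-999 + d{\left(- \frac{38}{3} \right)}\right)^{2} = \left(-999 - 8\right)^{2} = \left(-1007\right)^{2} = 1014049$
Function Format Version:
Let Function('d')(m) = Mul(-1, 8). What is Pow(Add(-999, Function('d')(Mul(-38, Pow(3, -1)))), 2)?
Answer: 1014049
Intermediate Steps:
Function('d')(m) = -8
Pow(Add(-999, Function('d')(Mul(-38, Pow(3, -1)))), 2) = Pow(Add(-999, -8), 2) = Pow(-1007, 2) = 1014049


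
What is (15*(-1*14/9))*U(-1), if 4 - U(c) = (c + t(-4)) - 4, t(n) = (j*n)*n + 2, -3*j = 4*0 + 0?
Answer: -490/3 ≈ -163.33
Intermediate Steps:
j = 0 (j = -(4*0 + 0)/3 = -(0 + 0)/3 = -⅓*0 = 0)
t(n) = 2 (t(n) = (0*n)*n + 2 = 0*n + 2 = 0 + 2 = 2)
U(c) = 6 - c (U(c) = 4 - ((c + 2) - 4) = 4 - ((2 + c) - 4) = 4 - (-2 + c) = 4 + (2 - c) = 6 - c)
(15*(-1*14/9))*U(-1) = (15*(-1*14/9))*(6 - 1*(-1)) = (15*(-14*⅑))*(6 + 1) = (15*(-14/9))*7 = -70/3*7 = -490/3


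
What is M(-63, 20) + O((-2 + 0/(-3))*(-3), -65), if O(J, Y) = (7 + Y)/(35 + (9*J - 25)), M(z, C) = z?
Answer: -2045/32 ≈ -63.906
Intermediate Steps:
O(J, Y) = (7 + Y)/(10 + 9*J) (O(J, Y) = (7 + Y)/(35 + (-25 + 9*J)) = (7 + Y)/(10 + 9*J))
M(-63, 20) + O((-2 + 0/(-3))*(-3), -65) = -63 + (7 - 65)/(10 + 9*((-2 + 0/(-3))*(-3))) = -63 - 58/(10 + 9*((-2 + 0*(-⅓))*(-3))) = -63 - 58/(10 + 9*((-2 + 0)*(-3))) = -63 - 58/(10 + 9*(-2*(-3))) = -63 - 58/(10 + 9*6) = -63 - 58/(10 + 54) = -63 - 58/64 = -63 + (1/64)*(-58) = -63 - 29/32 = -2045/32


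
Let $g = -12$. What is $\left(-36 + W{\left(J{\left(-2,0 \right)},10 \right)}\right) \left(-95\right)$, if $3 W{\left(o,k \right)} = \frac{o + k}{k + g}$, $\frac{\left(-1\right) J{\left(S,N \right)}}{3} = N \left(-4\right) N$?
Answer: $\frac{10735}{3} \approx 3578.3$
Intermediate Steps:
$J{\left(S,N \right)} = 12 N^{2}$ ($J{\left(S,N \right)} = - 3 N \left(-4\right) N = - 3 - 4 N N = - 3 \left(- 4 N^{2}\right) = 12 N^{2}$)
$W{\left(o,k \right)} = \frac{k + o}{3 \left(-12 + k\right)}$ ($W{\left(o,k \right)} = \frac{\left(o + k\right) \frac{1}{k - 12}}{3} = \frac{\left(k + o\right) \frac{1}{-12 + k}}{3} = \frac{\frac{1}{-12 + k} \left(k + o\right)}{3} = \frac{k + o}{3 \left(-12 + k\right)}$)
$\left(-36 + W{\left(J{\left(-2,0 \right)},10 \right)}\right) \left(-95\right) = \left(-36 + \frac{10 + 12 \cdot 0^{2}}{3 \left(-12 + 10\right)}\right) \left(-95\right) = \left(-36 + \frac{10 + 12 \cdot 0}{3 \left(-2\right)}\right) \left(-95\right) = \left(-36 + \frac{1}{3} \left(- \frac{1}{2}\right) \left(10 + 0\right)\right) \left(-95\right) = \left(-36 + \frac{1}{3} \left(- \frac{1}{2}\right) 10\right) \left(-95\right) = \left(-36 - \frac{5}{3}\right) \left(-95\right) = \left(- \frac{113}{3}\right) \left(-95\right) = \frac{10735}{3}$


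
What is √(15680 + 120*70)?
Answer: 4*√1505 ≈ 155.18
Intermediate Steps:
√(15680 + 120*70) = √(15680 + 8400) = √24080 = 4*√1505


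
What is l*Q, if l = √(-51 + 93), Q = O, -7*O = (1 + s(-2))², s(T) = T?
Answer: -√42/7 ≈ -0.92582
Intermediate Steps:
O = -⅐ (O = -(1 - 2)²/7 = -⅐*(-1)² = -⅐*1 = -⅐ ≈ -0.14286)
Q = -⅐ ≈ -0.14286
l = √42 ≈ 6.4807
l*Q = √42*(-⅐) = -√42/7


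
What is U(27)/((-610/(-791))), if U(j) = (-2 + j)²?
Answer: 98875/122 ≈ 810.45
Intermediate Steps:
U(27)/((-610/(-791))) = (-2 + 27)²/((-610/(-791))) = 25²/((-610*(-1/791))) = 625/(610/791) = 625*(791/610) = 98875/122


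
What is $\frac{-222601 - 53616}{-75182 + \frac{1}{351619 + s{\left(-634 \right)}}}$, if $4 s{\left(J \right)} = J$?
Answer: $\frac{194158729857}{52847006620} \approx 3.674$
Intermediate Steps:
$s{\left(J \right)} = \frac{J}{4}$
$\frac{-222601 - 53616}{-75182 + \frac{1}{351619 + s{\left(-634 \right)}}} = \frac{-222601 - 53616}{-75182 + \frac{1}{351619 + \frac{1}{4} \left(-634\right)}} = - \frac{276217}{-75182 + \frac{1}{351619 - \frac{317}{2}}} = - \frac{276217}{-75182 + \frac{1}{\frac{702921}{2}}} = - \frac{276217}{-75182 + \frac{2}{702921}} = - \frac{276217}{- \frac{52847006620}{702921}} = \left(-276217\right) \left(- \frac{702921}{52847006620}\right) = \frac{194158729857}{52847006620}$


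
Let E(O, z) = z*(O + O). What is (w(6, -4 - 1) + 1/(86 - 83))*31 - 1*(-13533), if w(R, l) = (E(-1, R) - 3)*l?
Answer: 47605/3 ≈ 15868.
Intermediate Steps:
E(O, z) = 2*O*z (E(O, z) = z*(2*O) = 2*O*z)
w(R, l) = l*(-3 - 2*R) (w(R, l) = (2*(-1)*R - 3)*l = (-2*R - 3)*l = (-3 - 2*R)*l = l*(-3 - 2*R))
(w(6, -4 - 1) + 1/(86 - 83))*31 - 1*(-13533) = (-(-4 - 1)*(3 + 2*6) + 1/(86 - 83))*31 - 1*(-13533) = (-1*(-5)*(3 + 12) + 1/3)*31 + 13533 = (-1*(-5)*15 + 1/3)*31 + 13533 = (75 + 1/3)*31 + 13533 = (226/3)*31 + 13533 = 7006/3 + 13533 = 47605/3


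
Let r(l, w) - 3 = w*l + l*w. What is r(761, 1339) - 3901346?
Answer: -1863385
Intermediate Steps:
r(l, w) = 3 + 2*l*w (r(l, w) = 3 + (w*l + l*w) = 3 + (l*w + l*w) = 3 + 2*l*w)
r(761, 1339) - 3901346 = (3 + 2*761*1339) - 3901346 = (3 + 2037958) - 3901346 = 2037961 - 3901346 = -1863385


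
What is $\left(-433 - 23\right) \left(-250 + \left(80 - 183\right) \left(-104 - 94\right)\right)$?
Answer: $-9185664$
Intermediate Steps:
$\left(-433 - 23\right) \left(-250 + \left(80 - 183\right) \left(-104 - 94\right)\right) = - 456 \left(-250 - -20394\right) = - 456 \left(-250 + 20394\right) = \left(-456\right) 20144 = -9185664$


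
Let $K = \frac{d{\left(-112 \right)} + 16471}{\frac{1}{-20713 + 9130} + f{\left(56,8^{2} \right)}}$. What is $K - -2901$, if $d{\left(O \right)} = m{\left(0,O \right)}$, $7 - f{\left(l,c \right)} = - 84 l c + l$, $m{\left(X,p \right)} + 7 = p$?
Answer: $\frac{632169487581}{217910255} \approx 2901.1$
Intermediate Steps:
$m{\left(X,p \right)} = -7 + p$
$f{\left(l,c \right)} = 7 - l + 84 c l$ ($f{\left(l,c \right)} = 7 - \left(- 84 l c + l\right) = 7 - \left(- 84 c l + l\right) = 7 - \left(l - 84 c l\right) = 7 + \left(- l + 84 c l\right) = 7 - l + 84 c l$)
$d{\left(O \right)} = -7 + O$
$K = \frac{11837826}{217910255}$ ($K = \frac{\left(-7 - 112\right) + 16471}{\frac{1}{-20713 + 9130} + \left(7 - 56 + 84 \cdot 8^{2} \cdot 56\right)} = \frac{-119 + 16471}{\frac{1}{-11583} + \left(7 - 56 + 84 \cdot 64 \cdot 56\right)} = \frac{16352}{- \frac{1}{11583} + \left(7 - 56 + 301056\right)} = \frac{16352}{- \frac{1}{11583} + 301007} = \frac{16352}{\frac{3486564080}{11583}} = 16352 \cdot \frac{11583}{3486564080} = \frac{11837826}{217910255} \approx 0.054324$)
$K - -2901 = \frac{11837826}{217910255} - -2901 = \frac{11837826}{217910255} + 2901 = \frac{632169487581}{217910255}$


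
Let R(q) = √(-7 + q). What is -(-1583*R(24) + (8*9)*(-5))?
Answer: 360 + 1583*√17 ≈ 6886.9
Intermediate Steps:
-(-1583*R(24) + (8*9)*(-5)) = -(-1583*√(-7 + 24) + (8*9)*(-5)) = -(-1583*√17 + 72*(-5)) = -(-1583*√17 - 360) = -(-360 - 1583*√17) = 360 + 1583*√17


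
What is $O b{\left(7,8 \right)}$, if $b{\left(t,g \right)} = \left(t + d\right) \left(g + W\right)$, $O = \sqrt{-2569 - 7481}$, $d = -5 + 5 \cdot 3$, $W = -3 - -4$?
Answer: $765 i \sqrt{402} \approx 15338.0 i$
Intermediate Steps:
$W = 1$ ($W = -3 + 4 = 1$)
$d = 10$ ($d = -5 + 15 = 10$)
$O = 5 i \sqrt{402}$ ($O = \sqrt{-10050} = 5 i \sqrt{402} \approx 100.25 i$)
$b{\left(t,g \right)} = \left(1 + g\right) \left(10 + t\right)$ ($b{\left(t,g \right)} = \left(t + 10\right) \left(g + 1\right) = \left(10 + t\right) \left(1 + g\right) = \left(1 + g\right) \left(10 + t\right)$)
$O b{\left(7,8 \right)} = 5 i \sqrt{402} \left(10 + 7 + 10 \cdot 8 + 8 \cdot 7\right) = 5 i \sqrt{402} \left(10 + 7 + 80 + 56\right) = 5 i \sqrt{402} \cdot 153 = 765 i \sqrt{402}$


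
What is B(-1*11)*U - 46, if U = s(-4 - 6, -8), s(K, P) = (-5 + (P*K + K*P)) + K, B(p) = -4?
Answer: -626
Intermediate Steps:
s(K, P) = -5 + K + 2*K*P (s(K, P) = (-5 + (K*P + K*P)) + K = (-5 + 2*K*P) + K = -5 + K + 2*K*P)
U = 145 (U = -5 + (-4 - 6) + 2*(-4 - 6)*(-8) = -5 - 10 + 2*(-10)*(-8) = -5 - 10 + 160 = 145)
B(-1*11)*U - 46 = -4*145 - 46 = -580 - 46 = -626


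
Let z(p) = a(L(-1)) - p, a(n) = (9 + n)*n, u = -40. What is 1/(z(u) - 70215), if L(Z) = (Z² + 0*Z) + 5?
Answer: -1/70085 ≈ -1.4268e-5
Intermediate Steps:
L(Z) = 5 + Z² (L(Z) = (Z² + 0) + 5 = Z² + 5 = 5 + Z²)
a(n) = n*(9 + n)
z(p) = 90 - p (z(p) = (5 + (-1)²)*(9 + (5 + (-1)²)) - p = (5 + 1)*(9 + (5 + 1)) - p = 6*(9 + 6) - p = 6*15 - p = 90 - p)
1/(z(u) - 70215) = 1/((90 - 1*(-40)) - 70215) = 1/((90 + 40) - 70215) = 1/(130 - 70215) = 1/(-70085) = -1/70085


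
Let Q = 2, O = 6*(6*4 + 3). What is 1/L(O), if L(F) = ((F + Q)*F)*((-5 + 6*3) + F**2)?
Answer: 1/697595976 ≈ 1.4335e-9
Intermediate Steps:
O = 162 (O = 6*(24 + 3) = 6*27 = 162)
L(F) = F*(2 + F)*(13 + F**2) (L(F) = ((F + 2)*F)*((-5 + 6*3) + F**2) = ((2 + F)*F)*((-5 + 18) + F**2) = (F*(2 + F))*(13 + F**2) = F*(2 + F)*(13 + F**2))
1/L(O) = 1/(162*(26 + 162**3 + 2*162**2 + 13*162)) = 1/(162*(26 + 4251528 + 2*26244 + 2106)) = 1/(162*(26 + 4251528 + 52488 + 2106)) = 1/(162*4306148) = 1/697595976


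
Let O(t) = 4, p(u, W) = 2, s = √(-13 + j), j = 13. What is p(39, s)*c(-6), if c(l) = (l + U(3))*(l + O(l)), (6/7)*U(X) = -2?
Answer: 100/3 ≈ 33.333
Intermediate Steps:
s = 0 (s = √(-13 + 13) = √0 = 0)
U(X) = -7/3 (U(X) = (7/6)*(-2) = -7/3)
c(l) = (4 + l)*(-7/3 + l) (c(l) = (l - 7/3)*(l + 4) = (-7/3 + l)*(4 + l) = (4 + l)*(-7/3 + l))
p(39, s)*c(-6) = 2*(-28/3 + (-6)² + (5/3)*(-6)) = 2*(-28/3 + 36 - 10) = 2*(50/3) = 100/3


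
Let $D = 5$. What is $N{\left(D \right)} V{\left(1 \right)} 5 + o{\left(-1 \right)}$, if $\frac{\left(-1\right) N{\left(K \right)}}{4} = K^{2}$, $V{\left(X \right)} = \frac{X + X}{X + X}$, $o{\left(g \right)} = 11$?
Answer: $-489$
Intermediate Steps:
$V{\left(X \right)} = 1$ ($V{\left(X \right)} = \frac{2 X}{2 X} = 2 X \frac{1}{2 X} = 1$)
$N{\left(K \right)} = - 4 K^{2}$
$N{\left(D \right)} V{\left(1 \right)} 5 + o{\left(-1 \right)} = - 4 \cdot 5^{2} \cdot 1 \cdot 5 + 11 = \left(-4\right) 25 \cdot 1 \cdot 5 + 11 = \left(-100\right) 1 \cdot 5 + 11 = \left(-100\right) 5 + 11 = -500 + 11 = -489$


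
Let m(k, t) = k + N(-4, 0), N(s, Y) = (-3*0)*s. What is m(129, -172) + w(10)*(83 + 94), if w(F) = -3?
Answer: -402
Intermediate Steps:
N(s, Y) = 0 (N(s, Y) = 0*s = 0)
m(k, t) = k (m(k, t) = k + 0 = k)
m(129, -172) + w(10)*(83 + 94) = 129 - 3*(83 + 94) = 129 - 3*177 = 129 - 531 = -402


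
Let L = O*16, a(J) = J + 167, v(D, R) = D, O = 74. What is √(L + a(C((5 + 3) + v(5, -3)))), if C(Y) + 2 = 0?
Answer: √1349 ≈ 36.729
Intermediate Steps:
C(Y) = -2 (C(Y) = -2 + 0 = -2)
a(J) = 167 + J
L = 1184 (L = 74*16 = 1184)
√(L + a(C((5 + 3) + v(5, -3)))) = √(1184 + (167 - 2)) = √(1184 + 165) = √1349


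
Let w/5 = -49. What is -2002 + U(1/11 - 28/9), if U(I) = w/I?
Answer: -574343/299 ≈ -1920.9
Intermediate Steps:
w = -245 (w = 5*(-49) = -245)
U(I) = -245/I
-2002 + U(1/11 - 28/9) = -2002 - 245/(1/11 - 28/9) = -2002 - 245/(-299/99) = -2002 - 245*(-99/299) = -2002 + 24255/299 = -574343/299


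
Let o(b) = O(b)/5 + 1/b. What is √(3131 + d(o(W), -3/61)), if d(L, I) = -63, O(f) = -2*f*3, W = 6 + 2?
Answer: 2*√767 ≈ 55.390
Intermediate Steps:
W = 8
O(f) = -6*f
o(b) = 1/b - 6*b/5 (o(b) = -6*b/5 + 1/b = 1/b - 6*b/5)
√(3131 + d(o(W), -3/61)) = √(3131 - 63) = √3068 = 2*√767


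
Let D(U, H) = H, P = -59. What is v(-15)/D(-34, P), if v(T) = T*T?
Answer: -225/59 ≈ -3.8136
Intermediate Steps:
v(T) = T²
v(-15)/D(-34, P) = (-15)²/(-59) = 225*(-1/59) = -225/59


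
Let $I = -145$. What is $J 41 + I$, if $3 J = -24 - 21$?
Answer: $-760$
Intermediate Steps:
$J = -15$ ($J = \frac{-24 - 21}{3} = \frac{1}{3} \left(-45\right) = -15$)
$J 41 + I = \left(-15\right) 41 - 145 = -615 - 145 = -760$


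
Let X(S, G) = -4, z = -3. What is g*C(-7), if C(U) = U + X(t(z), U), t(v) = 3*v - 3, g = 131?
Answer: -1441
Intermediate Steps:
t(v) = -3 + 3*v
C(U) = -4 + U (C(U) = U - 4 = -4 + U)
g*C(-7) = 131*(-4 - 7) = 131*(-11) = -1441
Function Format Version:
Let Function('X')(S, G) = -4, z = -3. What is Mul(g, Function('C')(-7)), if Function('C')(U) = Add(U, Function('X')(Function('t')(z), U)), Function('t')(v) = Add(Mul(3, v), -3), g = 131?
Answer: -1441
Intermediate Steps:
Function('t')(v) = Add(-3, Mul(3, v))
Function('C')(U) = Add(-4, U) (Function('C')(U) = Add(U, -4) = Add(-4, U))
Mul(g, Function('C')(-7)) = Mul(131, Add(-4, -7)) = Mul(131, -11) = -1441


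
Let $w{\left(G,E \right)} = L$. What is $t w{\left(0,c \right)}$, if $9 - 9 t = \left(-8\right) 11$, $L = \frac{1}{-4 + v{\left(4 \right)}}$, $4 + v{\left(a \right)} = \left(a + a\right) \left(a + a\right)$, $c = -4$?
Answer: $\frac{97}{504} \approx 0.19246$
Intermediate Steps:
$v{\left(a \right)} = -4 + 4 a^{2}$ ($v{\left(a \right)} = -4 + \left(a + a\right) \left(a + a\right) = -4 + 2 a 2 a = -4 + 4 a^{2}$)
$L = \frac{1}{56}$ ($L = \frac{1}{-4 - \left(4 - 4 \cdot 4^{2}\right)} = \frac{1}{-4 + \left(-4 + 4 \cdot 16\right)} = \frac{1}{-4 + \left(-4 + 64\right)} = \frac{1}{-4 + 60} = \frac{1}{56} \approx 0.017857$)
$w{\left(G,E \right)} = \frac{1}{56}$
$t = \frac{97}{9}$ ($t = 1 - \frac{\left(-8\right) 11}{9} = 1 - - \frac{88}{9} = 1 + \frac{88}{9} = \frac{97}{9} \approx 10.778$)
$t w{\left(0,c \right)} = \frac{97}{9} \cdot \frac{1}{56} = \frac{97}{504}$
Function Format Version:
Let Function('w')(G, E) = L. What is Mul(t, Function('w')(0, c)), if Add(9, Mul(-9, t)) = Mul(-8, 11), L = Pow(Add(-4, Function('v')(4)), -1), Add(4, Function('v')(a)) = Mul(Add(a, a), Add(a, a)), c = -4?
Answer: Rational(97, 504) ≈ 0.19246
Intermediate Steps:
Function('v')(a) = Add(-4, Mul(4, Pow(a, 2))) (Function('v')(a) = Add(-4, Mul(Add(a, a), Add(a, a))) = Add(-4, Mul(Mul(2, a), Mul(2, a))) = Add(-4, Mul(4, Pow(a, 2))))
L = Rational(1, 56) (L = Pow(Add(-4, Add(-4, Mul(4, Pow(4, 2)))), -1) = Pow(Add(-4, Add(-4, Mul(4, 16))), -1) = Pow(Add(-4, Add(-4, 64)), -1) = Pow(Add(-4, 60), -1) = Pow(56, -1) = Rational(1, 56) ≈ 0.017857)
Function('w')(G, E) = Rational(1, 56)
t = Rational(97, 9) (t = Add(1, Mul(Rational(-1, 9), Mul(-8, 11))) = Add(1, Mul(Rational(-1, 9), -88)) = Add(1, Rational(88, 9)) = Rational(97, 9) ≈ 10.778)
Mul(t, Function('w')(0, c)) = Mul(Rational(97, 9), Rational(1, 56)) = Rational(97, 504)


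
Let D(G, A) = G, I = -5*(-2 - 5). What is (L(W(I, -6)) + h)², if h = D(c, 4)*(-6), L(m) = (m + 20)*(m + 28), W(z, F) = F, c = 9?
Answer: 64516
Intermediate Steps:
I = 35 (I = -5*(-7) = 35)
L(m) = (20 + m)*(28 + m)
h = -54 (h = 9*(-6) = -54)
(L(W(I, -6)) + h)² = ((560 + (-6)² + 48*(-6)) - 54)² = ((560 + 36 - 288) - 54)² = (308 - 54)² = 254² = 64516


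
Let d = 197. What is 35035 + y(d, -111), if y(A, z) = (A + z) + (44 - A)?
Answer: 34968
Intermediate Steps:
y(A, z) = 44 + z
35035 + y(d, -111) = 35035 + (44 - 111) = 35035 - 67 = 34968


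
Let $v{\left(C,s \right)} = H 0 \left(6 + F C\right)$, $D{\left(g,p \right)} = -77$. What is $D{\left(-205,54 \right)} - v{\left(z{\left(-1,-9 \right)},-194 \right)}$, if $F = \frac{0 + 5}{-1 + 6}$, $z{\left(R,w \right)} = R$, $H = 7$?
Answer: $-77$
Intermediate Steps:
$F = 1$ ($F = \frac{5}{5} = 5 \cdot \frac{1}{5} = 1$)
$v{\left(C,s \right)} = 0$ ($v{\left(C,s \right)} = 7 \cdot 0 \left(6 + 1 C\right) = 0 \left(6 + C\right) = 0$)
$D{\left(-205,54 \right)} - v{\left(z{\left(-1,-9 \right)},-194 \right)} = -77 - 0 = -77 + 0 = -77$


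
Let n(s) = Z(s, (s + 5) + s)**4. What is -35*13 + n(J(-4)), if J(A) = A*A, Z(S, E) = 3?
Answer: -374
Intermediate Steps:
J(A) = A**2
n(s) = 81 (n(s) = 3**4 = 81)
-35*13 + n(J(-4)) = -35*13 + 81 = -455 + 81 = -374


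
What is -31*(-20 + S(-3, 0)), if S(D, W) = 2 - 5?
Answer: 713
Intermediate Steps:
S(D, W) = -3
-31*(-20 + S(-3, 0)) = -31*(-20 - 3) = -31*(-23) = 713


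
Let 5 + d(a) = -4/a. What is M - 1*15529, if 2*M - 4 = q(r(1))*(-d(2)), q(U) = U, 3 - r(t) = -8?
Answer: -30977/2 ≈ -15489.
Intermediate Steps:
r(t) = 11 (r(t) = 3 - 1*(-8) = 3 + 8 = 11)
d(a) = -5 - 4/a
M = 81/2 (M = 2 + (11*(-(-5 - 4/2)))/2 = 2 + (11*(-(-5 - 4*½)))/2 = 2 + (11*(-(-5 - 2)))/2 = 2 + (11*(-1*(-7)))/2 = 2 + (11*7)/2 = 2 + (½)*77 = 2 + 77/2 = 81/2 ≈ 40.500)
M - 1*15529 = 81/2 - 1*15529 = 81/2 - 15529 = -30977/2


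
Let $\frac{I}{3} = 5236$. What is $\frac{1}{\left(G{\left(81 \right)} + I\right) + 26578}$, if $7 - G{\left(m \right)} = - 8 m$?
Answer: $\frac{1}{42941} \approx 2.3288 \cdot 10^{-5}$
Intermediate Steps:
$G{\left(m \right)} = 7 + 8 m$ ($G{\left(m \right)} = 7 - - 8 m = 7 + 8 m$)
$I = 15708$ ($I = 3 \cdot 5236 = 15708$)
$\frac{1}{\left(G{\left(81 \right)} + I\right) + 26578} = \frac{1}{\left(\left(7 + 8 \cdot 81\right) + 15708\right) + 26578} = \frac{1}{\left(\left(7 + 648\right) + 15708\right) + 26578} = \frac{1}{\left(655 + 15708\right) + 26578} = \frac{1}{16363 + 26578} = \frac{1}{42941}$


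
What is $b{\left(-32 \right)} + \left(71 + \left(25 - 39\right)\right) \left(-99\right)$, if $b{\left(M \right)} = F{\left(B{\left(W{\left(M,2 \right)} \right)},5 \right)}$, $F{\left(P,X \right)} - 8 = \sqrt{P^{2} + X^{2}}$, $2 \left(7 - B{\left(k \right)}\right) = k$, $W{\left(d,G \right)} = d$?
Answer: $-5635 + \sqrt{554} \approx -5611.5$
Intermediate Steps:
$B{\left(k \right)} = 7 - \frac{k}{2}$
$F{\left(P,X \right)} = 8 + \sqrt{P^{2} + X^{2}}$
$b{\left(M \right)} = 8 + \sqrt{25 + \left(7 - \frac{M}{2}\right)^{2}}$ ($b{\left(M \right)} = 8 + \sqrt{\left(7 - \frac{M}{2}\right)^{2} + 5^{2}} = 8 + \sqrt{\left(7 - \frac{M}{2}\right)^{2} + 25} = 8 + \sqrt{25 + \left(7 - \frac{M}{2}\right)^{2}}$)
$b{\left(-32 \right)} + \left(71 + \left(25 - 39\right)\right) \left(-99\right) = \left(8 + \frac{\sqrt{100 + \left(-14 - 32\right)^{2}}}{2}\right) + \left(71 + \left(25 - 39\right)\right) \left(-99\right) = \left(8 + \frac{\sqrt{100 + \left(-46\right)^{2}}}{2}\right) + \left(71 - 14\right) \left(-99\right) = \left(8 + \frac{\sqrt{100 + 2116}}{2}\right) + 57 \left(-99\right) = \left(8 + \frac{\sqrt{2216}}{2}\right) - 5643 = \left(8 + \frac{2 \sqrt{554}}{2}\right) - 5643 = \left(8 + \sqrt{554}\right) - 5643 = -5635 + \sqrt{554}$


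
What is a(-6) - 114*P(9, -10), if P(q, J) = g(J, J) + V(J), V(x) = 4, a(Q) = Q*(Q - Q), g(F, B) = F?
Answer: 684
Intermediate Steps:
a(Q) = 0 (a(Q) = Q*0 = 0)
P(q, J) = 4 + J (P(q, J) = J + 4 = 4 + J)
a(-6) - 114*P(9, -10) = 0 - 114*(4 - 10) = 0 - 114*(-6) = 0 + 684 = 684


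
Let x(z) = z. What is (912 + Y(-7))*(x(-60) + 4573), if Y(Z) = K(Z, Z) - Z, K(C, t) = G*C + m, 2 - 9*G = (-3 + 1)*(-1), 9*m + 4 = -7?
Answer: 37277380/9 ≈ 4.1419e+6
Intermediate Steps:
m = -11/9 (m = -4/9 + (⅑)*(-7) = -4/9 - 7/9 = -11/9 ≈ -1.2222)
G = 0 (G = 2/9 - (-3 + 1)*(-1)/9 = 2/9 - (-2)*(-1)/9 = 2/9 - ⅑*2 = 2/9 - 2/9 = 0)
K(C, t) = -11/9 (K(C, t) = 0*C - 11/9 = 0 - 11/9 = -11/9)
Y(Z) = -11/9 - Z
(912 + Y(-7))*(x(-60) + 4573) = (912 + (-11/9 - 1*(-7)))*(-60 + 4573) = (912 + (-11/9 + 7))*4513 = (912 + 52/9)*4513 = (8260/9)*4513 = 37277380/9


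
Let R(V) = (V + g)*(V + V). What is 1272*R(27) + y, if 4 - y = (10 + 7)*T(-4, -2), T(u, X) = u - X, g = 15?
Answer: 2884934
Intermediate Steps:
R(V) = 2*V*(15 + V) (R(V) = (V + 15)*(V + V) = (15 + V)*(2*V) = 2*V*(15 + V))
y = 38 (y = 4 - (10 + 7)*(-4 - 1*(-2)) = 4 - 17*(-4 + 2) = 4 - 17*(-2) = 4 - 1*(-34) = 4 + 34 = 38)
1272*R(27) + y = 1272*(2*27*(15 + 27)) + 38 = 1272*(2*27*42) + 38 = 1272*2268 + 38 = 2884896 + 38 = 2884934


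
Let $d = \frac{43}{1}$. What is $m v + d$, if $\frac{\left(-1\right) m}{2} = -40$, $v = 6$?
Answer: $523$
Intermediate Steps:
$m = 80$ ($m = \left(-2\right) \left(-40\right) = 80$)
$d = 43$ ($d = 43 \cdot 1 = 43$)
$m v + d = 80 \cdot 6 + 43 = 480 + 43 = 523$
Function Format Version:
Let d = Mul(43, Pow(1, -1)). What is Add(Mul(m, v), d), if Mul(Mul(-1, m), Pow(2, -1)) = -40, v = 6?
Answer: 523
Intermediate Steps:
m = 80 (m = Mul(-2, -40) = 80)
d = 43 (d = Mul(43, 1) = 43)
Add(Mul(m, v), d) = Add(Mul(80, 6), 43) = Add(480, 43) = 523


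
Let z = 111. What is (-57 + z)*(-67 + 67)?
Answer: 0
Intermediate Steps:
(-57 + z)*(-67 + 67) = (-57 + 111)*(-67 + 67) = 54*0 = 0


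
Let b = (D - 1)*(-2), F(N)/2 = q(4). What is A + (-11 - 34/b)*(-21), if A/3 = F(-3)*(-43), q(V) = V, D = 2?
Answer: -1158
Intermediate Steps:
F(N) = 8 (F(N) = 2*4 = 8)
b = -2 (b = (2 - 1)*(-2) = 1*(-2) = -2)
A = -1032 (A = 3*(8*(-43)) = 3*(-344) = -1032)
A + (-11 - 34/b)*(-21) = -1032 + (-11 - 34/(-2))*(-21) = -1032 + (-11 - 34*(-1/2))*(-21) = -1032 + (-11 + 17)*(-21) = -1032 + 6*(-21) = -1032 - 126 = -1158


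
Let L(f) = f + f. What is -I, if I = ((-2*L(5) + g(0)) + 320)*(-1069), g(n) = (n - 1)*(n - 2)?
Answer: 322838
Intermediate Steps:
g(n) = (-1 + n)*(-2 + n)
L(f) = 2*f
I = -322838 (I = ((-4*5 + (2 + 0² - 3*0)) + 320)*(-1069) = ((-2*10 + (2 + 0 + 0)) + 320)*(-1069) = ((-20 + 2) + 320)*(-1069) = (-18 + 320)*(-1069) = 302*(-1069) = -322838)
-I = -1*(-322838) = 322838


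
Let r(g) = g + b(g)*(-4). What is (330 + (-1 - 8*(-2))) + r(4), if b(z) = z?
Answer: 333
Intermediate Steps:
r(g) = -3*g (r(g) = g + g*(-4) = g - 4*g = -3*g)
(330 + (-1 - 8*(-2))) + r(4) = (330 + (-1 - 8*(-2))) - 3*4 = (330 + (-1 + 16)) - 12 = (330 + 15) - 12 = 345 - 12 = 333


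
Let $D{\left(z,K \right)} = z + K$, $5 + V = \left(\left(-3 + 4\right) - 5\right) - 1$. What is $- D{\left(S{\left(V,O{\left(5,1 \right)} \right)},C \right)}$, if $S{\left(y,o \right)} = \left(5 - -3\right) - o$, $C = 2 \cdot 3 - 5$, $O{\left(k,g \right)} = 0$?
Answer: $-9$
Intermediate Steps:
$C = 1$ ($C = 6 - 5 = 1$)
$V = -10$ ($V = -5 + \left(\left(\left(-3 + 4\right) - 5\right) - 1\right) = -5 + \left(\left(1 - 5\right) - 1\right) = -5 - 5 = -10$)
$S{\left(y,o \right)} = 8 - o$ ($S{\left(y,o \right)} = \left(5 + 3\right) - o = 8 - o$)
$D{\left(z,K \right)} = K + z$
$- D{\left(S{\left(V,O{\left(5,1 \right)} \right)},C \right)} = - (1 + \left(8 - 0\right)) = - (1 + \left(8 + 0\right)) = - (1 + 8) = \left(-1\right) 9 = -9$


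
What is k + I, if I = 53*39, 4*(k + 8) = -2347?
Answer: 5889/4 ≈ 1472.3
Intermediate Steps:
k = -2379/4 (k = -8 + (¼)*(-2347) = -8 - 2347/4 = -2379/4 ≈ -594.75)
I = 2067
k + I = -2379/4 + 2067 = 5889/4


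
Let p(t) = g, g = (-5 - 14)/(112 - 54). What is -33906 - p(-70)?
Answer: -1966529/58 ≈ -33906.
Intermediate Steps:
g = -19/58 ≈ -0.32759
p(t) = -19/58
-33906 - p(-70) = -33906 - 1*(-19/58) = -33906 + 19/58 = -1966529/58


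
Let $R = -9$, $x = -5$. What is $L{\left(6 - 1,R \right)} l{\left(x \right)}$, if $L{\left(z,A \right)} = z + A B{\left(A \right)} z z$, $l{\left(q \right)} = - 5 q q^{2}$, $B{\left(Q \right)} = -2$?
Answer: $284375$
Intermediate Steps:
$l{\left(q \right)} = - 5 q^{3}$
$L{\left(z,A \right)} = z - 2 A z^{2}$ ($L{\left(z,A \right)} = z + A \left(-2\right) z z = z + - 2 A z z = z - 2 A z^{2}$)
$L{\left(6 - 1,R \right)} l{\left(x \right)} = \left(6 - 1\right) \left(1 - - 18 \left(6 - 1\right)\right) \left(- 5 \left(-5\right)^{3}\right) = 5 \left(1 - \left(-18\right) 5\right) \left(\left(-5\right) \left(-125\right)\right) = 5 \left(1 + 90\right) 625 = 5 \cdot 91 \cdot 625 = 455 \cdot 625 = 284375$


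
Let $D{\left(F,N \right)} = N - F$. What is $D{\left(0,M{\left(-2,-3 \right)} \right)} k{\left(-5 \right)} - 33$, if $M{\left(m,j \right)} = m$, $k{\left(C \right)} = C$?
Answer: $-23$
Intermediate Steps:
$D{\left(0,M{\left(-2,-3 \right)} \right)} k{\left(-5 \right)} - 33 = \left(-2 - 0\right) \left(-5\right) - 33 = \left(-2 + 0\right) \left(-5\right) - 33 = \left(-2\right) \left(-5\right) - 33 = 10 - 33 = -23$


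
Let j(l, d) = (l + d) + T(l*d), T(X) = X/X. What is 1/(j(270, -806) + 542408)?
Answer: 1/541873 ≈ 1.8455e-6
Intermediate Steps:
T(X) = 1
j(l, d) = 1 + d + l (j(l, d) = (l + d) + 1 = (d + l) + 1 = 1 + d + l)
1/(j(270, -806) + 542408) = 1/((1 - 806 + 270) + 542408) = 1/(-535 + 542408) = 1/541873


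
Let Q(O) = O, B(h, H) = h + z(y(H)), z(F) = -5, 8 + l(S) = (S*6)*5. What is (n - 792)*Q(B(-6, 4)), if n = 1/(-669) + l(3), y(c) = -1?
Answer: 5224901/669 ≈ 7810.0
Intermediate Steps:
l(S) = -8 + 30*S (l(S) = -8 + (S*6)*5 = -8 + (6*S)*5 = -8 + 30*S)
B(h, H) = -5 + h (B(h, H) = h - 5 = -5 + h)
n = 54857/669 (n = 1/(-669) + (-8 + 30*3) = -1/669 + (-8 + 90) = -1/669 + 82 = 54857/669 ≈ 81.999)
(n - 792)*Q(B(-6, 4)) = (54857/669 - 792)*(-5 - 6) = -474991/669*(-11) = 5224901/669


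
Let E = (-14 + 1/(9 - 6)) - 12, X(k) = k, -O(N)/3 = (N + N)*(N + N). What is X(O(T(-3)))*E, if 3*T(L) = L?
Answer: 308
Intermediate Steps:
T(L) = L/3
O(N) = -12*N² (O(N) = -3*(N + N)*(N + N) = -3*2*N*2*N = -12*N²)
E = -77/3 (E = (-14 + 1/3) - 12 = (-14 + ⅓) - 12 = -41/3 - 12 = -77/3 ≈ -25.667)
X(O(T(-3)))*E = -12*1²*(-77/3) = -12*(-1)²*(-77/3) = -12*1*(-77/3) = -12*(-77/3) = 308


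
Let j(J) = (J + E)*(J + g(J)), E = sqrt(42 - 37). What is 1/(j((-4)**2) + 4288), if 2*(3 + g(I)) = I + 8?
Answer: 4688/21974219 - 25*sqrt(5)/21974219 ≈ 0.00021080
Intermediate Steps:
g(I) = 1 + I/2 (g(I) = -3 + (I + 8)/2 = -3 + (8 + I)/2 = -3 + (4 + I/2) = 1 + I/2)
E = sqrt(5) ≈ 2.2361
j(J) = (1 + 3*J/2)*(J + sqrt(5)) (j(J) = (J + sqrt(5))*(J + (1 + J/2)) = (J + sqrt(5))*(1 + 3*J/2) = (1 + 3*J/2)*(J + sqrt(5)))
1/(j((-4)**2) + 4288) = 1/(((-4)**2 + sqrt(5) + 3*((-4)**2)**2/2 + (3/2)*(-4)**2*sqrt(5)) + 4288) = 1/((16 + sqrt(5) + (3/2)*16**2 + (3/2)*16*sqrt(5)) + 4288) = 1/((16 + sqrt(5) + (3/2)*256 + 24*sqrt(5)) + 4288) = 1/((16 + sqrt(5) + 384 + 24*sqrt(5)) + 4288) = 1/((400 + 25*sqrt(5)) + 4288) = 1/(4688 + 25*sqrt(5))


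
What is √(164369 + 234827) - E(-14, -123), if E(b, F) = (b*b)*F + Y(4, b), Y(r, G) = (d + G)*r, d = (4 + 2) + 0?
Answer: 24140 + 2*√99799 ≈ 24772.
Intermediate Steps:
d = 6 (d = 6 + 0 = 6)
Y(r, G) = r*(6 + G) (Y(r, G) = (6 + G)*r = r*(6 + G))
E(b, F) = 24 + 4*b + F*b² (E(b, F) = (b*b)*F + 4*(6 + b) = b²*F + (24 + 4*b) = F*b² + (24 + 4*b) = 24 + 4*b + F*b²)
√(164369 + 234827) - E(-14, -123) = √(164369 + 234827) - (24 + 4*(-14) - 123*(-14)²) = √399196 - (24 - 56 - 123*196) = 2*√99799 - (24 - 56 - 24108) = 2*√99799 - 1*(-24140) = 2*√99799 + 24140 = 24140 + 2*√99799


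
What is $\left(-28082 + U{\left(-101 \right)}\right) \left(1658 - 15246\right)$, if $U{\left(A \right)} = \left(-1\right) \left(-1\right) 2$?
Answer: $381551040$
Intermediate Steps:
$U{\left(A \right)} = 2$ ($U{\left(A \right)} = 1 \cdot 2 = 2$)
$\left(-28082 + U{\left(-101 \right)}\right) \left(1658 - 15246\right) = \left(-28082 + 2\right) \left(1658 - 15246\right) = \left(-28080\right) \left(-13588\right) = 381551040$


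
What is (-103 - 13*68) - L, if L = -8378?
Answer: 7391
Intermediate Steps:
(-103 - 13*68) - L = (-103 - 13*68) - 1*(-8378) = (-103 - 884) + 8378 = -987 + 8378 = 7391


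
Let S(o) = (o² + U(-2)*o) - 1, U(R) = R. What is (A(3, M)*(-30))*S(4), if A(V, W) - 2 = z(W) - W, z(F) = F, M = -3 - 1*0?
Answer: -420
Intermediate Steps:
M = -3 (M = -3 + 0 = -3)
S(o) = -1 + o² - 2*o (S(o) = (o² - 2*o) - 1 = -1 + o² - 2*o)
A(V, W) = 2 (A(V, W) = 2 + (W - W) = 2 + 0 = 2)
(A(3, M)*(-30))*S(4) = (2*(-30))*(-1 + 4² - 2*4) = -60*(-1 + 16 - 8) = -60*7 = -420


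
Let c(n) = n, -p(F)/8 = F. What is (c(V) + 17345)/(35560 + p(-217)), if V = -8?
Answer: 5779/12432 ≈ 0.46485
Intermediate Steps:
p(F) = -8*F
(c(V) + 17345)/(35560 + p(-217)) = (-8 + 17345)/(35560 - 8*(-217)) = 17337/(35560 + 1736) = 17337/37296 = 17337*(1/37296) = 5779/12432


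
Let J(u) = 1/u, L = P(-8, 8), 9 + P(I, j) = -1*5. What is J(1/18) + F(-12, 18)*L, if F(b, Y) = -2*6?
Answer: 186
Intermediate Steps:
P(I, j) = -14 (P(I, j) = -9 - 1*5 = -9 - 5 = -14)
L = -14
F(b, Y) = -12
J(1/18) + F(-12, 18)*L = 1/(1/18) - 12*(-14) = 1/(1/18) + 168 = 18 + 168 = 186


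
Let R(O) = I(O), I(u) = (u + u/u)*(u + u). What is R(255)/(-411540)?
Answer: -2176/6859 ≈ -0.31725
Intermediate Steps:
I(u) = 2*u*(1 + u) (I(u) = (u + 1)*(2*u) = (1 + u)*(2*u) = 2*u*(1 + u))
R(O) = 2*O*(1 + O)
R(255)/(-411540) = (2*255*(1 + 255))/(-411540) = (2*255*256)*(-1/411540) = 130560*(-1/411540) = -2176/6859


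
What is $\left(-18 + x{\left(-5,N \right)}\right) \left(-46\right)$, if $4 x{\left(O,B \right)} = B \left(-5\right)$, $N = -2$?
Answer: $713$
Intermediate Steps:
$x{\left(O,B \right)} = - \frac{5 B}{4}$ ($x{\left(O,B \right)} = \frac{B \left(-5\right)}{4} = \frac{\left(-5\right) B}{4} = - \frac{5 B}{4}$)
$\left(-18 + x{\left(-5,N \right)}\right) \left(-46\right) = \left(-18 - - \frac{5}{2}\right) \left(-46\right) = \left(-18 + \frac{5}{2}\right) \left(-46\right) = \left(- \frac{31}{2}\right) \left(-46\right) = 713$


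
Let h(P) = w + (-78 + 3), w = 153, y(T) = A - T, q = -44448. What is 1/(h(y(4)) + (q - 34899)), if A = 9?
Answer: -1/79269 ≈ -1.2615e-5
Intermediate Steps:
y(T) = 9 - T
h(P) = 78 (h(P) = 153 + (-78 + 3) = 153 - 75 = 78)
1/(h(y(4)) + (q - 34899)) = 1/(78 + (-44448 - 34899)) = 1/(78 - 79347) = 1/(-79269) = -1/79269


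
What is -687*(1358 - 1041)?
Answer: -217779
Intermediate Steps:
-687*(1358 - 1041) = -687*317 = -217779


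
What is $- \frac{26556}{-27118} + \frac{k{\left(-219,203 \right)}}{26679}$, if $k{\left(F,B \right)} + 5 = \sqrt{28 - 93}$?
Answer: $\frac{354175967}{361740561} + \frac{i \sqrt{65}}{26679} \approx 0.97909 + 0.0003022 i$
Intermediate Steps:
$k{\left(F,B \right)} = -5 + i \sqrt{65}$ ($k{\left(F,B \right)} = -5 + \sqrt{28 - 93} = -5 + \sqrt{-65} = -5 + i \sqrt{65}$)
$- \frac{26556}{-27118} + \frac{k{\left(-219,203 \right)}}{26679} = - \frac{26556}{-27118} + \frac{-5 + i \sqrt{65}}{26679} = \left(-26556\right) \left(- \frac{1}{27118}\right) + \left(-5 + i \sqrt{65}\right) \frac{1}{26679} = \frac{13278}{13559} - \left(\frac{5}{26679} - \frac{i \sqrt{65}}{26679}\right) = \frac{354175967}{361740561} + \frac{i \sqrt{65}}{26679}$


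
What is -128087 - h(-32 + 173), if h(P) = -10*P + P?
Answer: -126818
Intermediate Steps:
h(P) = -9*P
-128087 - h(-32 + 173) = -128087 - (-9)*(-32 + 173) = -128087 - (-9)*141 = -128087 - 1*(-1269) = -128087 + 1269 = -126818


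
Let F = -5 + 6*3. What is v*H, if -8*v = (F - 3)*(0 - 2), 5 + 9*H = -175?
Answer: -50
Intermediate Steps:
F = 13 (F = -5 + 18 = 13)
H = -20 (H = -5/9 + (⅑)*(-175) = -5/9 - 175/9 = -20)
v = 5/2 (v = -(13 - 3)*(0 - 2)/8 = -5*(-2)/4 = -⅛*(-20) = 5/2 ≈ 2.5000)
v*H = (5/2)*(-20) = -50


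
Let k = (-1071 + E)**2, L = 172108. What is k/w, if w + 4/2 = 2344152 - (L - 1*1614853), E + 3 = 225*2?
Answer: 389376/3786895 ≈ 0.10282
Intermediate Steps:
E = 447 (E = -3 + 225*2 = -3 + 450 = 447)
w = 3786895 (w = -2 + (2344152 - (172108 - 1*1614853)) = -2 + (2344152 - (172108 - 1614853)) = -2 + (2344152 - 1*(-1442745)) = -2 + (2344152 + 1442745) = -2 + 3786897 = 3786895)
k = 389376 (k = (-1071 + 447)**2 = (-624)**2 = 389376)
k/w = 389376/3786895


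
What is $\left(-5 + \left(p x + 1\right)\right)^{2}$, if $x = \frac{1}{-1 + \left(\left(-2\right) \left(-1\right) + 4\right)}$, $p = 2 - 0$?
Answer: $\frac{324}{25} \approx 12.96$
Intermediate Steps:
$p = 2$ ($p = 2 + 0 = 2$)
$x = \frac{1}{5}$ ($x = \frac{1}{-1 + \left(2 + 4\right)} = \frac{1}{-1 + 6} = \frac{1}{5} \approx 0.2$)
$\left(-5 + \left(p x + 1\right)\right)^{2} = \left(-5 + \left(2 \cdot \frac{1}{5} + 1\right)\right)^{2} = \left(-5 + \left(\frac{2}{5} + 1\right)\right)^{2} = \left(-5 + \frac{7}{5}\right)^{2} = \left(- \frac{18}{5}\right)^{2} = \frac{324}{25}$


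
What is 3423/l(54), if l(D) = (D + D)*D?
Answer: 1141/1944 ≈ 0.58693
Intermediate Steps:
l(D) = 2*D**2 (l(D) = (2*D)*D = 2*D**2)
3423/l(54) = 3423/((2*54**2)) = 3423/((2*2916)) = 3423/5832 = 3423*(1/5832) = 1141/1944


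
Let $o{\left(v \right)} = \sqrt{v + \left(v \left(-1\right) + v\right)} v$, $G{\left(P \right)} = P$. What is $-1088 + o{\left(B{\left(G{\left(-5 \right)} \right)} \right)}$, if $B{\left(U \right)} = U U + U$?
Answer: $-1088 + 40 \sqrt{5} \approx -998.56$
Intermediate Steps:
$B{\left(U \right)} = U + U^{2}$ ($B{\left(U \right)} = U^{2} + U = U + U^{2}$)
$o{\left(v \right)} = v^{\frac{3}{2}}$ ($o{\left(v \right)} = \sqrt{v + \left(- v + v\right)} v = \sqrt{v + 0} v = \sqrt{v} v = v^{\frac{3}{2}}$)
$-1088 + o{\left(B{\left(G{\left(-5 \right)} \right)} \right)} = -1088 + \left(- 5 \left(1 - 5\right)\right)^{\frac{3}{2}} = -1088 + \left(\left(-5\right) \left(-4\right)\right)^{\frac{3}{2}} = -1088 + 20^{\frac{3}{2}} = -1088 + 40 \sqrt{5}$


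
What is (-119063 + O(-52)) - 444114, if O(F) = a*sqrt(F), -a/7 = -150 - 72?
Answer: -563177 + 3108*I*sqrt(13) ≈ -5.6318e+5 + 11206.0*I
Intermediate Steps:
a = 1554 (a = -7*(-150 - 72) = -7*(-222) = 1554)
O(F) = 1554*sqrt(F)
(-119063 + O(-52)) - 444114 = (-119063 + 1554*sqrt(-52)) - 444114 = (-119063 + 1554*(2*I*sqrt(13))) - 444114 = (-119063 + 3108*I*sqrt(13)) - 444114 = -563177 + 3108*I*sqrt(13)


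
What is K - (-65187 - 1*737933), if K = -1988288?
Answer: -1185168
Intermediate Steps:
K - (-65187 - 1*737933) = -1988288 - (-65187 - 1*737933) = -1988288 - (-65187 - 737933) = -1988288 - 1*(-803120) = -1988288 + 803120 = -1185168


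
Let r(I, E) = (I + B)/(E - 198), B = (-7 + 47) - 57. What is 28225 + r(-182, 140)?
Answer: 1637249/58 ≈ 28228.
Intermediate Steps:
B = -17 (B = 40 - 57 = -17)
r(I, E) = (-17 + I)/(-198 + E) (r(I, E) = (I - 17)/(E - 198) = (-17 + I)/(-198 + E))
28225 + r(-182, 140) = 28225 + (-17 - 182)/(-198 + 140) = 28225 - 199/(-58) = 28225 - 1/58*(-199) = 28225 + 199/58 = 1637249/58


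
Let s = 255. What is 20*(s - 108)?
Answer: 2940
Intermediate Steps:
20*(s - 108) = 20*(255 - 108) = 20*147 = 2940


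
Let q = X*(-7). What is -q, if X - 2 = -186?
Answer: -1288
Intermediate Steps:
X = -184 (X = 2 - 186 = -184)
q = 1288 (q = -184*(-7) = 1288)
-q = -1*1288 = -1288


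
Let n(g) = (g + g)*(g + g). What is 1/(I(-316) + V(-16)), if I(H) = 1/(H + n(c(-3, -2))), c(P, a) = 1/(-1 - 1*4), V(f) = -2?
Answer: -7896/15817 ≈ -0.49921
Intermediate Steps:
c(P, a) = -1/5 (c(P, a) = 1/(-1 - 4) = 1/(-5) = -1/5)
n(g) = 4*g**2 (n(g) = (2*g)*(2*g) = 4*g**2)
I(H) = 1/(4/25 + H) (I(H) = 1/(H + 4*(-1/5)**2) = 1/(H + 4*(1/25)) = 1/(H + 4/25) = 1/(4/25 + H))
1/(I(-316) + V(-16)) = 1/(25/(4 + 25*(-316)) - 2) = 1/(25/(4 - 7900) - 2) = 1/(25/(-7896) - 2) = 1/(25*(-1/7896) - 2) = 1/(-25/7896 - 2) = 1/(-15817/7896) = -7896/15817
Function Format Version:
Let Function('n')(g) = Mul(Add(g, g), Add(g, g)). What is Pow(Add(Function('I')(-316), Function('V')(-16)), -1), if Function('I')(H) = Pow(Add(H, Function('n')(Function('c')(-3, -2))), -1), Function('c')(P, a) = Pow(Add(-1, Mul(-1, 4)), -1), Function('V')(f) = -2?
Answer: Rational(-7896, 15817) ≈ -0.49921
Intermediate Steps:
Function('c')(P, a) = Rational(-1, 5) (Function('c')(P, a) = Pow(Add(-1, -4), -1) = Pow(-5, -1) = Rational(-1, 5))
Function('n')(g) = Mul(4, Pow(g, 2)) (Function('n')(g) = Mul(Mul(2, g), Mul(2, g)) = Mul(4, Pow(g, 2)))
Function('I')(H) = Pow(Add(Rational(4, 25), H), -1) (Function('I')(H) = Pow(Add(H, Mul(4, Pow(Rational(-1, 5), 2))), -1) = Pow(Add(H, Mul(4, Rational(1, 25))), -1) = Pow(Add(H, Rational(4, 25)), -1) = Pow(Add(Rational(4, 25), H), -1))
Pow(Add(Function('I')(-316), Function('V')(-16)), -1) = Pow(Add(Mul(25, Pow(Add(4, Mul(25, -316)), -1)), -2), -1) = Pow(Add(Mul(25, Pow(Add(4, -7900), -1)), -2), -1) = Pow(Add(Mul(25, Pow(-7896, -1)), -2), -1) = Pow(Add(Mul(25, Rational(-1, 7896)), -2), -1) = Pow(Add(Rational(-25, 7896), -2), -1) = Pow(Rational(-15817, 7896), -1) = Rational(-7896, 15817)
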